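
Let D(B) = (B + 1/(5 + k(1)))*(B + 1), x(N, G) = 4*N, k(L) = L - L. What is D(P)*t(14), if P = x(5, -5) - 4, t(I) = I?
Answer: 19278/5 ≈ 3855.6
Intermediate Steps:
k(L) = 0
P = 16 (P = 4*5 - 4 = 20 - 4 = 16)
D(B) = (1 + B)*(⅕ + B) (D(B) = (B + 1/(5 + 0))*(B + 1) = (B + 1/5)*(1 + B) = (B + ⅕)*(1 + B) = (⅕ + B)*(1 + B) = (1 + B)*(⅕ + B))
D(P)*t(14) = (⅕ + 16² + (6/5)*16)*14 = (⅕ + 256 + 96/5)*14 = (1377/5)*14 = 19278/5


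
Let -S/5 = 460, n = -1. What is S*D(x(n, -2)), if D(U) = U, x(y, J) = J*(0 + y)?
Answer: -4600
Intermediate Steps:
S = -2300 (S = -5*460 = -2300)
x(y, J) = J*y
S*D(x(n, -2)) = -(-4600)*(-1) = -2300*2 = -4600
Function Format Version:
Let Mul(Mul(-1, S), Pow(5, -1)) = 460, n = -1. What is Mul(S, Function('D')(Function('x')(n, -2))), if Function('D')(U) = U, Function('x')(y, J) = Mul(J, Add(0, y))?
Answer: -4600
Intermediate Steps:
S = -2300 (S = Mul(-5, 460) = -2300)
Function('x')(y, J) = Mul(J, y)
Mul(S, Function('D')(Function('x')(n, -2))) = Mul(-2300, Mul(-2, -1)) = Mul(-2300, 2) = -4600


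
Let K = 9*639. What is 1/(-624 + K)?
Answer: 1/5127 ≈ 0.00019505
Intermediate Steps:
K = 5751
1/(-624 + K) = 1/(-624 + 5751) = 1/5127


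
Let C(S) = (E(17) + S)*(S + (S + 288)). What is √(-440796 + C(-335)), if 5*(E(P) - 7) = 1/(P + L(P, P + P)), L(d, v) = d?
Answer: I*√2279503735/85 ≈ 561.7*I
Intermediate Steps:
E(P) = 7 + 1/(10*P) (E(P) = 7 + 1/(5*(P + P)) = 7 + 1/(5*((2*P))) = 7 + (1/(2*P))/5 = 7 + 1/(10*P))
C(S) = (288 + 2*S)*(1191/170 + S) (C(S) = ((7 + (⅒)/17) + S)*(S + (S + 288)) = ((7 + (⅒)*(1/17)) + S)*(S + (288 + S)) = ((7 + 1/170) + S)*(288 + 2*S) = (1191/170 + S)*(288 + 2*S) = (288 + 2*S)*(1191/170 + S))
√(-440796 + C(-335)) = √(-440796 + (171504/85 + 2*(-335)² + (25671/85)*(-335))) = √(-440796 + (171504/85 + 2*112225 - 1719957/17)) = √(-440796 + (171504/85 + 224450 - 1719957/17)) = √(-440796 + 10649969/85) = √(-26817691/85) = I*√2279503735/85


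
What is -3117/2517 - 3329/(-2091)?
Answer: 620482/1754349 ≈ 0.35368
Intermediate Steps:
-3117/2517 - 3329/(-2091) = -3117*1/2517 - 3329*(-1/2091) = -1039/839 + 3329/2091 = 620482/1754349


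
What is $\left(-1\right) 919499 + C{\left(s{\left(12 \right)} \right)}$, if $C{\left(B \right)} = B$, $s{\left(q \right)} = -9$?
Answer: $-919508$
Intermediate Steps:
$\left(-1\right) 919499 + C{\left(s{\left(12 \right)} \right)} = \left(-1\right) 919499 - 9 = -919499 - 9 = -919508$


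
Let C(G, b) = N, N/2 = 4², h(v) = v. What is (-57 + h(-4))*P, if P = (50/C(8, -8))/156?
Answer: -1525/2496 ≈ -0.61098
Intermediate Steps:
N = 32 (N = 2*4² = 2*16 = 32)
C(G, b) = 32
P = 25/2496 (P = (50/32)/156 = (50*(1/32))*(1/156) = (25/16)*(1/156) = 25/2496 ≈ 0.010016)
(-57 + h(-4))*P = (-57 - 4)*(25/2496) = -61*25/2496 = -1525/2496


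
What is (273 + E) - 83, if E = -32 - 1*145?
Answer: 13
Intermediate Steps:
E = -177 (E = -32 - 145 = -177)
(273 + E) - 83 = (273 - 177) - 83 = 96 - 83 = 13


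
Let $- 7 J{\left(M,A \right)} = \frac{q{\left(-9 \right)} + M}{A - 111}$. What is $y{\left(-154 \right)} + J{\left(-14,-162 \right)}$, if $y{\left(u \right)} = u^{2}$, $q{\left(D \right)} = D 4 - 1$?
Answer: $\frac{15107075}{637} \approx 23716.0$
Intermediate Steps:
$q{\left(D \right)} = -1 + 4 D$ ($q{\left(D \right)} = 4 D - 1 = -1 + 4 D$)
$J{\left(M,A \right)} = - \frac{-37 + M}{7 \left(-111 + A\right)}$ ($J{\left(M,A \right)} = - \frac{\left(\left(-1 + 4 \left(-9\right)\right) + M\right) \frac{1}{A - 111}}{7} = - \frac{\left(\left(-1 - 36\right) + M\right) \frac{1}{-111 + A}}{7} = - \frac{\left(-37 + M\right) \frac{1}{-111 + A}}{7} = - \frac{\frac{1}{-111 + A} \left(-37 + M\right)}{7} = - \frac{-37 + M}{7 \left(-111 + A\right)}$)
$y{\left(-154 \right)} + J{\left(-14,-162 \right)} = \left(-154\right)^{2} + \frac{37 - -14}{7 \left(-111 - 162\right)} = 23716 + \frac{37 + 14}{7 \left(-273\right)} = 23716 + \frac{1}{7} \left(- \frac{1}{273}\right) 51 = 23716 - \frac{17}{637} = \frac{15107075}{637}$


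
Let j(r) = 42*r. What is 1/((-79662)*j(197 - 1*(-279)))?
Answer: -1/1592602704 ≈ -6.2790e-10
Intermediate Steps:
1/((-79662)*j(197 - 1*(-279))) = 1/((-79662)*((42*(197 - 1*(-279))))) = -1/(42*(197 + 279))/79662 = -1/(79662*(42*476)) = -1/79662/19992 = -1/79662*1/19992 = -1/1592602704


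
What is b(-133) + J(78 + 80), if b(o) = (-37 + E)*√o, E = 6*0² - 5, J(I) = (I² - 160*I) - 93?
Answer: -409 - 42*I*√133 ≈ -409.0 - 484.37*I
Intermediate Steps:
J(I) = -93 + I² - 160*I
E = -5 (E = 6*0 - 5 = 0 - 5 = -5)
b(o) = -42*√o (b(o) = (-37 - 5)*√o = -42*√o)
b(-133) + J(78 + 80) = -42*I*√133 + (-93 + (78 + 80)² - 160*(78 + 80)) = -42*I*√133 + (-93 + 158² - 160*158) = -42*I*√133 + (-93 + 24964 - 25280) = -42*I*√133 - 409 = -409 - 42*I*√133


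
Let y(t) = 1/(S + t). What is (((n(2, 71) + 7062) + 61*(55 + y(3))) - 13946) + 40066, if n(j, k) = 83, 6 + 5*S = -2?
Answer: 256645/7 ≈ 36664.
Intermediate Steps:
S = -8/5 (S = -6/5 + (⅕)*(-2) = -6/5 - ⅖ = -8/5 ≈ -1.6000)
y(t) = 1/(-8/5 + t)
(((n(2, 71) + 7062) + 61*(55 + y(3))) - 13946) + 40066 = (((83 + 7062) + 61*(55 + 5/(-8 + 5*3))) - 13946) + 40066 = ((7145 + 61*(55 + 5/(-8 + 15))) - 13946) + 40066 = ((7145 + 61*(55 + 5/7)) - 13946) + 40066 = ((7145 + 61*(390/7)) - 13946) + 40066 = ((7145 + 23790/7) - 13946) + 40066 = (73805/7 - 13946) + 40066 = -23817/7 + 40066 = 256645/7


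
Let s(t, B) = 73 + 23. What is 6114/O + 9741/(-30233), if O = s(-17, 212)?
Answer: 30651571/483728 ≈ 63.365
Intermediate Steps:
s(t, B) = 96
O = 96
6114/O + 9741/(-30233) = 6114/96 + 9741/(-30233) = 6114*(1/96) + 9741*(-1/30233) = 1019/16 - 9741/30233 = 30651571/483728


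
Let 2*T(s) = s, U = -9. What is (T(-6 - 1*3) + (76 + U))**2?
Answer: 15625/4 ≈ 3906.3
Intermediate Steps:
T(s) = s/2
(T(-6 - 1*3) + (76 + U))**2 = ((-6 - 1*3)/2 + (76 - 9))**2 = ((-6 - 3)/2 + 67)**2 = ((1/2)*(-9) + 67)**2 = (-9/2 + 67)**2 = (125/2)**2 = 15625/4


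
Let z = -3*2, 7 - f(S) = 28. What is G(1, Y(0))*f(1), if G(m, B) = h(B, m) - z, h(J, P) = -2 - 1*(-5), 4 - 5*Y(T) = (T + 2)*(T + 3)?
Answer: -189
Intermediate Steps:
Y(T) = 4/5 - (2 + T)*(3 + T)/5 (Y(T) = 4/5 - (T + 2)*(T + 3)/5 = 4/5 - (2 + T)*(3 + T)/5)
f(S) = -21 (f(S) = 7 - 1*28 = 7 - 28 = -21)
h(J, P) = 3 (h(J, P) = -2 + 5 = 3)
z = -6
G(m, B) = 9 (G(m, B) = 3 - 1*(-6) = 3 + 6 = 9)
G(1, Y(0))*f(1) = 9*(-21) = -189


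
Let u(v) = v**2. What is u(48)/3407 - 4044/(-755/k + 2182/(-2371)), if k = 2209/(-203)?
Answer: -23778727422068/407217446913 ≈ -58.393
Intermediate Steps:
k = -2209/203 (k = 2209*(-1/203) = -2209/203 ≈ -10.882)
u(48)/3407 - 4044/(-755/k + 2182/(-2371)) = 48**2/3407 - 4044/(-755/(-2209/203) + 2182/(-2371)) = 2304*(1/3407) - 4044/(-755*(-203/2209) + 2182*(-1/2371)) = 2304/3407 - 4044/(153265/2209 - 2182/2371) = 2304/3407 - 4044/358571277/5237539 = 2304/3407 - 4044*5237539/358571277 = 2304/3407 - 7060202572/119523759 = -23778727422068/407217446913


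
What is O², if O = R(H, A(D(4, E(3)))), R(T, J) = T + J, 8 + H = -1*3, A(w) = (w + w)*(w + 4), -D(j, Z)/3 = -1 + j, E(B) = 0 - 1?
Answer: 6241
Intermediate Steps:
E(B) = -1
D(j, Z) = 3 - 3*j (D(j, Z) = -3*(-1 + j) = 3 - 3*j)
A(w) = 2*w*(4 + w) (A(w) = (2*w)*(4 + w) = 2*w*(4 + w))
H = -11 (H = -8 - 1*3 = -8 - 3 = -11)
R(T, J) = J + T
O = 79 (O = 2*(3 - 3*4)*(4 + (3 - 3*4)) - 11 = 2*(3 - 12)*(4 + (3 - 12)) - 11 = 2*(-9)*(4 - 9) - 11 = 2*(-9)*(-5) - 11 = 90 - 11 = 79)
O² = 79² = 6241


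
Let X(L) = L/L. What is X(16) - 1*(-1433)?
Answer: 1434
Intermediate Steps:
X(L) = 1
X(16) - 1*(-1433) = 1 - 1*(-1433) = 1 + 1433 = 1434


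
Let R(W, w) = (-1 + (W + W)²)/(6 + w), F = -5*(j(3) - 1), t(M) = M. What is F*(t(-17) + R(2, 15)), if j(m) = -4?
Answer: -2850/7 ≈ -407.14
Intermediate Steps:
F = 25 (F = -5*(-4 - 1) = -5*(-5) = 25)
R(W, w) = (-1 + 4*W²)/(6 + w) (R(W, w) = (-1 + (2*W)²)/(6 + w) = (-1 + 4*W²)/(6 + w))
F*(t(-17) + R(2, 15)) = 25*(-17 + (-1 + 4*2²)/(6 + 15)) = 25*(-17 + (-1 + 4*4)/21) = 25*(-17 + (-1 + 16)/21) = 25*(-17 + (1/21)*15) = 25*(-17 + 5/7) = 25*(-114/7) = -2850/7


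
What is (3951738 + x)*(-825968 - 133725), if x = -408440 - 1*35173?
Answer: -3366723005625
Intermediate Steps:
x = -443613 (x = -408440 - 35173 = -443613)
(3951738 + x)*(-825968 - 133725) = (3951738 - 443613)*(-825968 - 133725) = 3508125*(-959693) = -3366723005625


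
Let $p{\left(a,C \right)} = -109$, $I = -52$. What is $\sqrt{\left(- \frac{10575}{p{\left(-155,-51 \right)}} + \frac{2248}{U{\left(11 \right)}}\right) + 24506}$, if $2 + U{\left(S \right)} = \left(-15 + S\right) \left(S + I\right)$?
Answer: $\frac{\sqrt{23690339585}}{981} \approx 156.9$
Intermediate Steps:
$U{\left(S \right)} = -2 + \left(-52 + S\right) \left(-15 + S\right)$ ($U{\left(S \right)} = -2 + \left(-15 + S\right) \left(S - 52\right) = -2 + \left(-15 + S\right) \left(-52 + S\right) = -2 + \left(-52 + S\right) \left(-15 + S\right)$)
$\sqrt{\left(- \frac{10575}{p{\left(-155,-51 \right)}} + \frac{2248}{U{\left(11 \right)}}\right) + 24506} = \sqrt{\left(- \frac{10575}{-109} + \frac{2248}{778 + 11^{2} - 737}\right) + 24506} = \sqrt{\left(\left(-10575\right) \left(- \frac{1}{109}\right) + \frac{2248}{778 + 121 - 737}\right) + 24506} = \sqrt{\left(\frac{10575}{109} + \frac{2248}{162}\right) + 24506} = \sqrt{\left(\frac{10575}{109} + 2248 \cdot \frac{1}{162}\right) + 24506} = \sqrt{\left(\frac{10575}{109} + \frac{1124}{81}\right) + 24506} = \sqrt{\frac{979091}{8829} + 24506} = \sqrt{\frac{217342565}{8829}} = \frac{\sqrt{23690339585}}{981}$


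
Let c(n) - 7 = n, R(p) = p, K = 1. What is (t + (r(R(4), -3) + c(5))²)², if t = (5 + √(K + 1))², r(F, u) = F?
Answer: 80289 + 5660*√2 ≈ 88294.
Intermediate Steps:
c(n) = 7 + n
t = (5 + √2)² (t = (5 + √(1 + 1))² = (5 + √2)² ≈ 41.142)
(t + (r(R(4), -3) + c(5))²)² = ((5 + √2)² + (4 + (7 + 5))²)² = ((5 + √2)² + (4 + 12)²)² = ((5 + √2)² + 16²)² = ((5 + √2)² + 256)² = (256 + (5 + √2)²)²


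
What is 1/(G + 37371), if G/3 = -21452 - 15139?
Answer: -1/72402 ≈ -1.3812e-5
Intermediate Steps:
G = -109773 (G = 3*(-21452 - 15139) = 3*(-36591) = -109773)
1/(G + 37371) = 1/(-109773 + 37371) = 1/(-72402) = -1/72402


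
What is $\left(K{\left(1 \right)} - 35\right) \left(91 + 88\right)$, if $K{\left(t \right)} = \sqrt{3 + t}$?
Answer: $-5907$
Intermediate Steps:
$\left(K{\left(1 \right)} - 35\right) \left(91 + 88\right) = \left(\sqrt{3 + 1} - 35\right) \left(91 + 88\right) = \left(\sqrt{4} - 35\right) 179 = \left(2 - 35\right) 179 = \left(-33\right) 179 = -5907$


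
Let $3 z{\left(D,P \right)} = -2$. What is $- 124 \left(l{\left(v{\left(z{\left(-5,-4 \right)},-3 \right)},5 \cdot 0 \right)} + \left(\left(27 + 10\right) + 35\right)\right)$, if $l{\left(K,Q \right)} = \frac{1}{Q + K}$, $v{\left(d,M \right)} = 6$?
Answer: $- \frac{26846}{3} \approx -8948.7$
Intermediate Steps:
$z{\left(D,P \right)} = - \frac{2}{3}$ ($z{\left(D,P \right)} = \frac{1}{3} \left(-2\right) = - \frac{2}{3}$)
$l{\left(K,Q \right)} = \frac{1}{K + Q}$
$- 124 \left(l{\left(v{\left(z{\left(-5,-4 \right)},-3 \right)},5 \cdot 0 \right)} + \left(\left(27 + 10\right) + 35\right)\right) = - 124 \left(\frac{1}{6 + 5 \cdot 0} + \left(\left(27 + 10\right) + 35\right)\right) = - 124 \left(\frac{1}{6 + 0} + \left(37 + 35\right)\right) = - 124 \left(\frac{1}{6} + 72\right) = \left(-124\right) \frac{433}{6} = - \frac{26846}{3}$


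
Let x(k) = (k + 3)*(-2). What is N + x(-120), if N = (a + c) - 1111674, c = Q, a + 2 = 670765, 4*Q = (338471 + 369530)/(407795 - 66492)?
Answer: -601616820523/1365212 ≈ -4.4068e+5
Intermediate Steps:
Q = 708001/1365212 (Q = ((338471 + 369530)/(407795 - 66492))/4 = (708001/341303)/4 = (708001*(1/341303))/4 = (¼)*(708001/341303) = 708001/1365212 ≈ 0.51860)
a = 670763 (a = -2 + 670765 = 670763)
x(k) = -6 - 2*k (x(k) = (3 + k)*(-2) = -6 - 2*k)
c = 708001/1365212 ≈ 0.51860
N = -601936280131/1365212 (N = (670763 + 708001/1365212) - 1111674 = 915734404757/1365212 - 1111674 = -601936280131/1365212 ≈ -4.4091e+5)
N + x(-120) = -601936280131/1365212 + (-6 - 2*(-120)) = -601936280131/1365212 + (-6 + 240) = -601936280131/1365212 + 234 = -601616820523/1365212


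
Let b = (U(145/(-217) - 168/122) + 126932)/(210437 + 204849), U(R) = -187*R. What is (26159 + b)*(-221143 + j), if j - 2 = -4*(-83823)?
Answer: 16415072581515180823/5497140782 ≈ 2.9861e+9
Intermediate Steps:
j = 335294 (j = 2 - 4*(-83823) = 2 + 335292 = 335294)
b = 1685261535/5497140782 (b = (-187*(145/(-217) - 168/122) + 126932)/(210437 + 204849) = (-187*(145*(-1/217) - 168*1/122) + 126932)/415286 = (-187*(-145/217 - 84/61) + 126932)*(1/415286) = (-187*(-27073/13237) + 126932)*(1/415286) = (5062651/13237 + 126932)*(1/415286) = (1685261535/13237)*(1/415286) = 1685261535/5497140782 ≈ 0.30657)
(26159 + b)*(-221143 + j) = (26159 + 1685261535/5497140782)*(-221143 + 335294) = (143801390977873/5497140782)*114151 = 16415072581515180823/5497140782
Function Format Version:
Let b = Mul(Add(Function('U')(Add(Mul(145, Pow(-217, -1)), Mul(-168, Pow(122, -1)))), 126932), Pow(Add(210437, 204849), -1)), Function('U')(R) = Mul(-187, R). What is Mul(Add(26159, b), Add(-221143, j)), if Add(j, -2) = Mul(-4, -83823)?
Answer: Rational(16415072581515180823, 5497140782) ≈ 2.9861e+9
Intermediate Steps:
j = 335294 (j = Add(2, Mul(-4, -83823)) = Add(2, 335292) = 335294)
b = Rational(1685261535, 5497140782) (b = Mul(Add(Mul(-187, Add(Mul(145, Pow(-217, -1)), Mul(-168, Pow(122, -1)))), 126932), Pow(Add(210437, 204849), -1)) = Mul(Add(Mul(-187, Add(Mul(145, Rational(-1, 217)), Mul(-168, Rational(1, 122)))), 126932), Pow(415286, -1)) = Mul(Add(Mul(-187, Add(Rational(-145, 217), Rational(-84, 61))), 126932), Rational(1, 415286)) = Mul(Add(Mul(-187, Rational(-27073, 13237)), 126932), Rational(1, 415286)) = Mul(Add(Rational(5062651, 13237), 126932), Rational(1, 415286)) = Mul(Rational(1685261535, 13237), Rational(1, 415286)) = Rational(1685261535, 5497140782) ≈ 0.30657)
Mul(Add(26159, b), Add(-221143, j)) = Mul(Add(26159, Rational(1685261535, 5497140782)), Add(-221143, 335294)) = Mul(Rational(143801390977873, 5497140782), 114151) = Rational(16415072581515180823, 5497140782)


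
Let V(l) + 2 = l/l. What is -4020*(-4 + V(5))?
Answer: 20100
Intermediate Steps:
V(l) = -1 (V(l) = -2 + l/l = -2 + 1 = -1)
-4020*(-4 + V(5)) = -4020*(-4 - 1) = -4020*(-5) = -804*(-25) = 20100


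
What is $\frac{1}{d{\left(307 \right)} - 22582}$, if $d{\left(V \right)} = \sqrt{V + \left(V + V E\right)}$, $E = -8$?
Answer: $- \frac{11291}{254974283} - \frac{i \sqrt{1842}}{509948566} \approx -4.4283 \cdot 10^{-5} - 8.4162 \cdot 10^{-8} i$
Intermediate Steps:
$d{\left(V \right)} = \sqrt{6} \sqrt{- V}$ ($d{\left(V \right)} = \sqrt{V + \left(V + V \left(-8\right)\right)} = \sqrt{V + \left(V - 8 V\right)} = \sqrt{V - 7 V} = \sqrt{- 6 V} = \sqrt{6} \sqrt{- V}$)
$\frac{1}{d{\left(307 \right)} - 22582} = \frac{1}{\sqrt{6} \sqrt{\left(-1\right) 307} - 22582} = \frac{1}{\sqrt{6} \sqrt{-307} - 22582} = \frac{1}{\sqrt{6} i \sqrt{307} - 22582} = \frac{1}{i \sqrt{1842} - 22582} = \frac{1}{-22582 + i \sqrt{1842}}$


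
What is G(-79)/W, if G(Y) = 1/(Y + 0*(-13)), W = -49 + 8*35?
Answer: -1/18249 ≈ -5.4798e-5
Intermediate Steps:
W = 231 (W = -49 + 280 = 231)
G(Y) = 1/Y (G(Y) = 1/(Y + 0) = 1/Y)
G(-79)/W = 1/(-79*231) = -1/79*1/231 = -1/18249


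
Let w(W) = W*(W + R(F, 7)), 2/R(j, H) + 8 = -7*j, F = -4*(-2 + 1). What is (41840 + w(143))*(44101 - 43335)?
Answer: 429365597/9 ≈ 4.7707e+7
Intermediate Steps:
F = 4 (F = -4*(-1) = 4)
R(j, H) = 2/(-8 - 7*j)
w(W) = W*(-1/18 + W) (w(W) = W*(W - 2/(8 + 7*4)) = W*(W - 2/(8 + 28)) = W*(W - 2/36) = W*(W - 2*1/36) = W*(W - 1/18) = W*(-1/18 + W))
(41840 + w(143))*(44101 - 43335) = (41840 + 143*(-1/18 + 143))*(44101 - 43335) = (41840 + 143*(2573/18))*766 = (41840 + 367939/18)*766 = (1121059/18)*766 = 429365597/9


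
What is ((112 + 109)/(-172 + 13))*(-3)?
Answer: 221/53 ≈ 4.1698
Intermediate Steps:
((112 + 109)/(-172 + 13))*(-3) = (221/(-159))*(-3) = (221*(-1/159))*(-3) = -221/159*(-3) = 221/53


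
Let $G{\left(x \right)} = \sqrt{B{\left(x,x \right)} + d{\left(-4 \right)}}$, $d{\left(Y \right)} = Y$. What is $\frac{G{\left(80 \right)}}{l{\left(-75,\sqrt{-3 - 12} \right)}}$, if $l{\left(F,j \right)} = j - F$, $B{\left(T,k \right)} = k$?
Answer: $\frac{5 \sqrt{19}}{188} - \frac{i \sqrt{285}}{2820} \approx 0.11593 - 0.0059865 i$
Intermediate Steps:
$G{\left(x \right)} = \sqrt{-4 + x}$ ($G{\left(x \right)} = \sqrt{x - 4} = \sqrt{-4 + x}$)
$\frac{G{\left(80 \right)}}{l{\left(-75,\sqrt{-3 - 12} \right)}} = \frac{\sqrt{-4 + 80}}{\sqrt{-3 - 12} - -75} = \frac{\sqrt{76}}{\sqrt{-15} + 75} = \frac{2 \sqrt{19}}{i \sqrt{15} + 75} = \frac{2 \sqrt{19}}{75 + i \sqrt{15}}$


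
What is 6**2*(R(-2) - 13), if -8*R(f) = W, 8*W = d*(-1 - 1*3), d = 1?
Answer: -1863/4 ≈ -465.75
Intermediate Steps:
W = -1/2 (W = (1*(-1 - 1*3))/8 = (1*(-1 - 3))/8 = (1*(-4))/8 = (1/8)*(-4) = -1/2 ≈ -0.50000)
R(f) = 1/16 (R(f) = -1/8*(-1/2) = 1/16)
6**2*(R(-2) - 13) = 6**2*(1/16 - 13) = 36*(-207/16) = -1863/4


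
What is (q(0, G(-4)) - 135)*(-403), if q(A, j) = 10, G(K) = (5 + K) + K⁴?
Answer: 50375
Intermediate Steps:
G(K) = 5 + K + K⁴
(q(0, G(-4)) - 135)*(-403) = (10 - 135)*(-403) = -125*(-403) = 50375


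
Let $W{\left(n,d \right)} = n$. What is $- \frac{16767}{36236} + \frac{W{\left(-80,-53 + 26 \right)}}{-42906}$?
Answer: $- \frac{358253011}{777370908} \approx -0.46085$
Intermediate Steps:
$- \frac{16767}{36236} + \frac{W{\left(-80,-53 + 26 \right)}}{-42906} = - \frac{16767}{36236} - \frac{80}{-42906} = \left(-16767\right) \frac{1}{36236} - - \frac{40}{21453} = - \frac{16767}{36236} + \frac{40}{21453} = - \frac{358253011}{777370908}$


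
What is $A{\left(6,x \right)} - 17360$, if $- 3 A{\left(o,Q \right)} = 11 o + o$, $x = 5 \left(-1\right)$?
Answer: $-17384$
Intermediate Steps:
$x = -5$
$A{\left(o,Q \right)} = - 4 o$ ($A{\left(o,Q \right)} = - \frac{11 o + o}{3} = - \frac{12 o}{3} = - 4 o$)
$A{\left(6,x \right)} - 17360 = \left(-4\right) 6 - 17360 = -24 - 17360 = -17384$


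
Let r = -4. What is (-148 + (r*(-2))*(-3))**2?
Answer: 29584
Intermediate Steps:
(-148 + (r*(-2))*(-3))**2 = (-148 - 4*(-2)*(-3))**2 = (-148 + 8*(-3))**2 = (-148 - 24)**2 = (-172)**2 = 29584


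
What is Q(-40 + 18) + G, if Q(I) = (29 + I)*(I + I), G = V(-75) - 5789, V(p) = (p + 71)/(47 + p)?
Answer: -42678/7 ≈ -6096.9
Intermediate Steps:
V(p) = (71 + p)/(47 + p)
G = -40522/7 (G = (71 - 75)/(47 - 75) - 5789 = -4/(-28) - 5789 = -1/28*(-4) - 5789 = 1/7 - 5789 = -40522/7 ≈ -5788.9)
Q(I) = 2*I*(29 + I) (Q(I) = (29 + I)*(2*I) = 2*I*(29 + I))
Q(-40 + 18) + G = 2*(-40 + 18)*(29 + (-40 + 18)) - 40522/7 = 2*(-22)*(29 - 22) - 40522/7 = 2*(-22)*7 - 40522/7 = -308 - 40522/7 = -42678/7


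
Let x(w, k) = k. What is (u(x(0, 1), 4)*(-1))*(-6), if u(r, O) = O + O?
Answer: 48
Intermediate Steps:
u(r, O) = 2*O
(u(x(0, 1), 4)*(-1))*(-6) = ((2*4)*(-1))*(-6) = (8*(-1))*(-6) = -8*(-6) = 48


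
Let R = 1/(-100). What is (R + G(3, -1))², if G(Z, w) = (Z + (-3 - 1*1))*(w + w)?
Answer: 39601/10000 ≈ 3.9601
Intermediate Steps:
G(Z, w) = 2*w*(-4 + Z) (G(Z, w) = (Z + (-3 - 1))*(2*w) = (Z - 4)*(2*w) = (-4 + Z)*(2*w) = 2*w*(-4 + Z))
R = -1/100 ≈ -0.010000
(R + G(3, -1))² = (-1/100 + 2*(-1)*(-4 + 3))² = (-1/100 + 2*(-1)*(-1))² = (-1/100 + 2)² = (199/100)² = 39601/10000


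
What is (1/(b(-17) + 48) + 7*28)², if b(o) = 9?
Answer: 124835929/3249 ≈ 38423.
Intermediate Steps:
(1/(b(-17) + 48) + 7*28)² = (1/(9 + 48) + 7*28)² = (1/57 + 196)² = (11173/57)² = 124835929/3249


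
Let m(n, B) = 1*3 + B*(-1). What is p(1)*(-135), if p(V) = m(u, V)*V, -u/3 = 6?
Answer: -270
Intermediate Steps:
u = -18 (u = -3*6 = -18)
m(n, B) = 3 - B
p(V) = V*(3 - V) (p(V) = (3 - V)*V = V*(3 - V))
p(1)*(-135) = (1*(3 - 1*1))*(-135) = (1*(3 - 1))*(-135) = (1*2)*(-135) = 2*(-135) = -270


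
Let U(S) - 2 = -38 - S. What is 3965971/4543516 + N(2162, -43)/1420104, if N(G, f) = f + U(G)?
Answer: 468492438469/537688770472 ≈ 0.87131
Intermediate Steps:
U(S) = -36 - S (U(S) = 2 + (-38 - S) = -36 - S)
N(G, f) = -36 + f - G (N(G, f) = f + (-36 - G) = -36 + f - G)
3965971/4543516 + N(2162, -43)/1420104 = 3965971/4543516 + (-36 - 43 - 1*2162)/1420104 = 3965971*(1/4543516) + (-36 - 43 - 2162)*(1/1420104) = 3965971/4543516 - 2241*1/1420104 = 3965971/4543516 - 747/473368 = 468492438469/537688770472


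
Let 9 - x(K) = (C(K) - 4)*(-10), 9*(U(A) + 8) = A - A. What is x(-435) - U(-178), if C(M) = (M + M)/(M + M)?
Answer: -13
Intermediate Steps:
U(A) = -8 (U(A) = -8 + (A - A)/9 = -8 + (⅑)*0 = -8 + 0 = -8)
C(M) = 1 (C(M) = (2*M)/((2*M)) = (2*M)*(1/(2*M)) = 1)
x(K) = -21 (x(K) = 9 - (1 - 4)*(-10) = 9 - (-3)*(-10) = 9 - 1*30 = 9 - 30 = -21)
x(-435) - U(-178) = -21 - 1*(-8) = -21 + 8 = -13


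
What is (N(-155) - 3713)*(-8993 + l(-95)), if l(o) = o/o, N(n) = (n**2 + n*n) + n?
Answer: -397284544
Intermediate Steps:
N(n) = n + 2*n**2 (N(n) = (n**2 + n**2) + n = 2*n**2 + n = n + 2*n**2)
l(o) = 1
(N(-155) - 3713)*(-8993 + l(-95)) = (-155*(1 + 2*(-155)) - 3713)*(-8993 + 1) = (-155*(1 - 310) - 3713)*(-8992) = (-155*(-309) - 3713)*(-8992) = (47895 - 3713)*(-8992) = 44182*(-8992) = -397284544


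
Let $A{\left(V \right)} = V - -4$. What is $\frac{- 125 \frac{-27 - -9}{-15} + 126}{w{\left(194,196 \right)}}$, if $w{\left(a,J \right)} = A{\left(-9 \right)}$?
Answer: $\frac{24}{5} \approx 4.8$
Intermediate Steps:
$A{\left(V \right)} = 4 + V$ ($A{\left(V \right)} = V + 4 = 4 + V$)
$w{\left(a,J \right)} = -5$ ($w{\left(a,J \right)} = 4 - 9 = -5$)
$\frac{- 125 \frac{-27 - -9}{-15} + 126}{w{\left(194,196 \right)}} = \frac{- 125 \frac{-27 - -9}{-15} + 126}{-5} = \left(- 125 \left(-27 + 9\right) \left(- \frac{1}{15}\right) + 126\right) \left(- \frac{1}{5}\right) = \left(- 125 \left(\left(-18\right) \left(- \frac{1}{15}\right)\right) + 126\right) \left(- \frac{1}{5}\right) = \left(\left(-125\right) \frac{6}{5} + 126\right) \left(- \frac{1}{5}\right) = \left(-150 + 126\right) \left(- \frac{1}{5}\right) = \left(-24\right) \left(- \frac{1}{5}\right) = \frac{24}{5}$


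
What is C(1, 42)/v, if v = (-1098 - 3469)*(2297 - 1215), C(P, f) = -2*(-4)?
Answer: -4/2470747 ≈ -1.6189e-6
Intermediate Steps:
C(P, f) = 8
v = -4941494 (v = -4567*1082 = -4941494)
C(1, 42)/v = 8/(-4941494) = 8*(-1/4941494) = -4/2470747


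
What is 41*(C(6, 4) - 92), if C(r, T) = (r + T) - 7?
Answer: -3649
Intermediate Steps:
C(r, T) = -7 + T + r (C(r, T) = (T + r) - 7 = -7 + T + r)
41*(C(6, 4) - 92) = 41*((-7 + 4 + 6) - 92) = 41*(3 - 92) = 41*(-89) = -3649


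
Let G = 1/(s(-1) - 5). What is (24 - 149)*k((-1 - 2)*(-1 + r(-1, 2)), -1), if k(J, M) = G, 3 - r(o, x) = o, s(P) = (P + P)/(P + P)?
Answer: 125/4 ≈ 31.250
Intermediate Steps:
s(P) = 1 (s(P) = (2*P)/((2*P)) = (2*P)*(1/(2*P)) = 1)
r(o, x) = 3 - o
G = -¼ (G = 1/(1 - 5) = 1/(-4) = -¼ ≈ -0.25000)
k(J, M) = -¼
(24 - 149)*k((-1 - 2)*(-1 + r(-1, 2)), -1) = (24 - 149)*(-¼) = -125*(-¼) = 125/4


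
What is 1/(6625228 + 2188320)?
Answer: 1/8813548 ≈ 1.1346e-7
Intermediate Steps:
1/(6625228 + 2188320) = 1/8813548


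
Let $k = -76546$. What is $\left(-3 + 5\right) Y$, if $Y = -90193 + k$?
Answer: $-333478$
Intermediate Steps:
$Y = -166739$ ($Y = -90193 - 76546 = -166739$)
$\left(-3 + 5\right) Y = \left(-3 + 5\right) \left(-166739\right) = 2 \left(-166739\right) = -333478$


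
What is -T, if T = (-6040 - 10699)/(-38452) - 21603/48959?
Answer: 11153855/1882571468 ≈ 0.0059248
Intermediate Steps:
T = -11153855/1882571468 (T = -16739*(-1/38452) - 21603*1/48959 = 16739/38452 - 21603/48959 = -11153855/1882571468 ≈ -0.0059248)
-T = -1*(-11153855/1882571468) = 11153855/1882571468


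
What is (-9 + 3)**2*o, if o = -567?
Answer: -20412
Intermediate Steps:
(-9 + 3)**2*o = (-9 + 3)**2*(-567) = (-6)**2*(-567) = 36*(-567) = -20412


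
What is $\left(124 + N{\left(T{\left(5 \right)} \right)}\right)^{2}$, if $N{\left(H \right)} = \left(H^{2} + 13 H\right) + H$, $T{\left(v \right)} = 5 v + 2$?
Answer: $1515361$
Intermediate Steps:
$T{\left(v \right)} = 2 + 5 v$
$N{\left(H \right)} = H^{2} + 14 H$
$\left(124 + N{\left(T{\left(5 \right)} \right)}\right)^{2} = \left(124 + \left(2 + 5 \cdot 5\right) \left(14 + \left(2 + 5 \cdot 5\right)\right)\right)^{2} = \left(124 + \left(2 + 25\right) \left(14 + \left(2 + 25\right)\right)\right)^{2} = \left(124 + 27 \left(14 + 27\right)\right)^{2} = \left(124 + 27 \cdot 41\right)^{2} = \left(124 + 1107\right)^{2} = 1231^{2} = 1515361$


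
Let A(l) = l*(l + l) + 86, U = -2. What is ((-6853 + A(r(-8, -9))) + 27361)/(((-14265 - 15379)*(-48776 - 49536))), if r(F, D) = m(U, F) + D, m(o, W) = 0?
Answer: 5189/728590232 ≈ 7.1220e-6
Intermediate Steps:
r(F, D) = D (r(F, D) = 0 + D = D)
A(l) = 86 + 2*l² (A(l) = l*(2*l) + 86 = 2*l² + 86 = 86 + 2*l²)
((-6853 + A(r(-8, -9))) + 27361)/(((-14265 - 15379)*(-48776 - 49536))) = ((-6853 + (86 + 2*(-9)²)) + 27361)/(((-14265 - 15379)*(-48776 - 49536))) = ((-6853 + (86 + 2*81)) + 27361)/((-29644*(-98312))) = ((-6853 + (86 + 162)) + 27361)/2914360928 = ((-6853 + 248) + 27361)*(1/2914360928) = (-6605 + 27361)*(1/2914360928) = 20756*(1/2914360928) = 5189/728590232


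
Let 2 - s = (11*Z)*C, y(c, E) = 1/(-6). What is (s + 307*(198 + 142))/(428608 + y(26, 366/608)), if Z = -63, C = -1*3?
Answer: 613818/2571647 ≈ 0.23869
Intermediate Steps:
C = -3
y(c, E) = -1/6
s = -2077 (s = 2 - 11*(-63)*(-3) = 2 - (-693)*(-3) = 2 - 1*2079 = 2 - 2079 = -2077)
(s + 307*(198 + 142))/(428608 + y(26, 366/608)) = (-2077 + 307*(198 + 142))/(428608 - 1/6) = (-2077 + 307*340)/(2571647/6) = (-2077 + 104380)*(6/2571647) = 102303*(6/2571647) = 613818/2571647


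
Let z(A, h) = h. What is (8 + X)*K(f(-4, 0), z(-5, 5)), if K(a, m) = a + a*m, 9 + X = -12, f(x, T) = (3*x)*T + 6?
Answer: -468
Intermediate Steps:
f(x, T) = 6 + 3*T*x (f(x, T) = 3*T*x + 6 = 6 + 3*T*x)
X = -21 (X = -9 - 12 = -21)
(8 + X)*K(f(-4, 0), z(-5, 5)) = (8 - 21)*((6 + 3*0*(-4))*(1 + 5)) = -13*(6 + 0)*6 = -78*6 = -13*36 = -468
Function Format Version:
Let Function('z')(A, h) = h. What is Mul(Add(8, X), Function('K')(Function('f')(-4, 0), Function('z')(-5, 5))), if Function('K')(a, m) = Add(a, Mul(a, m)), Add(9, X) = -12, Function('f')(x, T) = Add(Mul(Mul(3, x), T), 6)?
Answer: -468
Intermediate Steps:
Function('f')(x, T) = Add(6, Mul(3, T, x)) (Function('f')(x, T) = Add(Mul(3, T, x), 6) = Add(6, Mul(3, T, x)))
X = -21 (X = Add(-9, -12) = -21)
Mul(Add(8, X), Function('K')(Function('f')(-4, 0), Function('z')(-5, 5))) = Mul(Add(8, -21), Mul(Add(6, Mul(3, 0, -4)), Add(1, 5))) = Mul(-13, Mul(Add(6, 0), 6)) = Mul(-13, Mul(6, 6)) = Mul(-13, 36) = -468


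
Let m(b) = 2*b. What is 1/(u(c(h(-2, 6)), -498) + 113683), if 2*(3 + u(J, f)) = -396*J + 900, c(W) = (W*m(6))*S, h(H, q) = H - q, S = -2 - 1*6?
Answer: -1/37934 ≈ -2.6362e-5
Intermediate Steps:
S = -8 (S = -2 - 6 = -8)
c(W) = -96*W (c(W) = (W*(2*6))*(-8) = (W*12)*(-8) = (12*W)*(-8) = -96*W)
u(J, f) = 447 - 198*J (u(J, f) = -3 + (-396*J + 900)/2 = -3 + (900 - 396*J)/2 = -3 + (450 - 198*J) = 447 - 198*J)
1/(u(c(h(-2, 6)), -498) + 113683) = 1/((447 - (-19008)*(-2 - 1*6)) + 113683) = 1/((447 - (-19008)*(-2 - 6)) + 113683) = 1/((447 - (-19008)*(-8)) + 113683) = 1/((447 - 198*768) + 113683) = 1/((447 - 152064) + 113683) = 1/(-151617 + 113683) = 1/(-37934) = -1/37934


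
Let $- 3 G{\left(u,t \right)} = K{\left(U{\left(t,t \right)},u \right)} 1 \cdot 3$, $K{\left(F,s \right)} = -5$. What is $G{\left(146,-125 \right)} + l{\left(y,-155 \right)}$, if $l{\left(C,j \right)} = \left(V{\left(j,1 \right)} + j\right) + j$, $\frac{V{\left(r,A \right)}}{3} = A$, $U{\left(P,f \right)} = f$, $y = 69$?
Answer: $-302$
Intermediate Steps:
$V{\left(r,A \right)} = 3 A$
$l{\left(C,j \right)} = 3 + 2 j$ ($l{\left(C,j \right)} = \left(3 \cdot 1 + j\right) + j = \left(3 + j\right) + j = 3 + 2 j$)
$G{\left(u,t \right)} = 5$ ($G{\left(u,t \right)} = - \frac{\left(-5\right) 1 \cdot 3}{3} = - \frac{\left(-5\right) 3}{3} = \left(- \frac{1}{3}\right) \left(-15\right) = 5$)
$G{\left(146,-125 \right)} + l{\left(y,-155 \right)} = 5 + \left(3 + 2 \left(-155\right)\right) = 5 + \left(3 - 310\right) = 5 - 307 = -302$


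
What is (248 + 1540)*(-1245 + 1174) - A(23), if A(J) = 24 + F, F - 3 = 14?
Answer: -126989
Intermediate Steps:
F = 17 (F = 3 + 14 = 17)
A(J) = 41 (A(J) = 24 + 17 = 41)
(248 + 1540)*(-1245 + 1174) - A(23) = (248 + 1540)*(-1245 + 1174) - 1*41 = 1788*(-71) - 41 = -126948 - 41 = -126989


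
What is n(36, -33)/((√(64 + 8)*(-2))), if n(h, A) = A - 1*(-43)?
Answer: -5*√2/12 ≈ -0.58926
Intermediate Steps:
n(h, A) = 43 + A (n(h, A) = A + 43 = 43 + A)
n(36, -33)/((√(64 + 8)*(-2))) = (43 - 33)/((√(64 + 8)*(-2))) = 10/((√72*(-2))) = 10/(((6*√2)*(-2))) = 10/((-12*√2)) = 10*(-√2/24) = -5*√2/12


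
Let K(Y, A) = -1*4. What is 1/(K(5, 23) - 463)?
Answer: -1/467 ≈ -0.0021413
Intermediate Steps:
K(Y, A) = -4
1/(K(5, 23) - 463) = 1/(-4 - 463) = 1/(-467) = -1/467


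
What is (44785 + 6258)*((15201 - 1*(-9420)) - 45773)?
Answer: -1079661536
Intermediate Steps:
(44785 + 6258)*((15201 - 1*(-9420)) - 45773) = 51043*((15201 + 9420) - 45773) = 51043*(24621 - 45773) = 51043*(-21152) = -1079661536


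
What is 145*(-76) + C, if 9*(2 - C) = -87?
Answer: -33025/3 ≈ -11008.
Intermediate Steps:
C = 35/3 (C = 2 - 1/9*(-87) = 2 + 29/3 = 35/3 ≈ 11.667)
145*(-76) + C = 145*(-76) + 35/3 = -11020 + 35/3 = -33025/3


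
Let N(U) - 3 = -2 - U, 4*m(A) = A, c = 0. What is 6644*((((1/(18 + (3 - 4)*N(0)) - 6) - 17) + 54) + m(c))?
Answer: 3508032/17 ≈ 2.0635e+5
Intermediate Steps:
m(A) = A/4
N(U) = 1 - U (N(U) = 3 + (-2 - U) = 1 - U)
6644*((((1/(18 + (3 - 4)*N(0)) - 6) - 17) + 54) + m(c)) = 6644*((((1/(18 + (3 - 4)*(1 - 1*0)) - 6) - 17) + 54) + (1/4)*0) = 6644*((((1/(18 - (1 + 0)) - 6) - 17) + 54) + 0) = 6644*((((1/(18 - 1*1) - 6) - 17) + 54) + 0) = 6644*((((1/(18 - 1) - 6) - 17) + 54) + 0) = 6644*((((1/17 - 6) - 17) + 54) + 0) = 6644*(((-101/17 - 17) + 54) + 0) = 6644*((-390/17 + 54) + 0) = 6644*(528/17 + 0) = 6644*(528/17) = 3508032/17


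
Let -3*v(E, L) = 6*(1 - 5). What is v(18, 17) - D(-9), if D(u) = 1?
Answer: 7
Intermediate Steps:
v(E, L) = 8 (v(E, L) = -2*(1 - 5) = -2*(-4) = -⅓*(-24) = 8)
v(18, 17) - D(-9) = 8 - 1*1 = 8 - 1 = 7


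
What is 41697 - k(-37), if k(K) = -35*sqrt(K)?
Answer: 41697 + 35*I*sqrt(37) ≈ 41697.0 + 212.9*I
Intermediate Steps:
41697 - k(-37) = 41697 - (-35)*sqrt(-37) = 41697 - (-35)*I*sqrt(37) = 41697 + 35*I*sqrt(37)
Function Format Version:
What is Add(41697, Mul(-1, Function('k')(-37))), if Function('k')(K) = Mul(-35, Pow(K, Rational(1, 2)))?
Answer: Add(41697, Mul(35, I, Pow(37, Rational(1, 2)))) ≈ Add(41697., Mul(212.90, I))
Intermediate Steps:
Add(41697, Mul(-1, Function('k')(-37))) = Add(41697, Mul(-1, Mul(-35, Pow(-37, Rational(1, 2))))) = Add(41697, Mul(-1, Mul(-35, Mul(I, Pow(37, Rational(1, 2)))))) = Add(41697, Mul(-1, Mul(-35, I, Pow(37, Rational(1, 2))))) = Add(41697, Mul(35, I, Pow(37, Rational(1, 2))))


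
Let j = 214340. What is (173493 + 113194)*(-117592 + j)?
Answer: 27736393876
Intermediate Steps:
(173493 + 113194)*(-117592 + j) = (173493 + 113194)*(-117592 + 214340) = 286687*96748 = 27736393876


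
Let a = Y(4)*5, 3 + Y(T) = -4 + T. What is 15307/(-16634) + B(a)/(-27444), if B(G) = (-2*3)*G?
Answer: -17565932/19020979 ≈ -0.92350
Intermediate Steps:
Y(T) = -7 + T (Y(T) = -3 + (-4 + T) = -7 + T)
a = -15 (a = (-7 + 4)*5 = -3*5 = -15)
B(G) = -6*G
15307/(-16634) + B(a)/(-27444) = 15307/(-16634) - 6*(-15)/(-27444) = 15307*(-1/16634) + 90*(-1/27444) = -15307/16634 - 15/4574 = -17565932/19020979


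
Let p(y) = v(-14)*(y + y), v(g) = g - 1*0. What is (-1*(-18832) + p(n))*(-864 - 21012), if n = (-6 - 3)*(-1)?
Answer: -406456080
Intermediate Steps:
v(g) = g (v(g) = g + 0 = g)
n = 9 (n = -9*(-1) = 9)
p(y) = -28*y (p(y) = -14*(y + y) = -28*y)
(-1*(-18832) + p(n))*(-864 - 21012) = (-1*(-18832) - 28*9)*(-864 - 21012) = (18832 - 252)*(-21876) = 18580*(-21876) = -406456080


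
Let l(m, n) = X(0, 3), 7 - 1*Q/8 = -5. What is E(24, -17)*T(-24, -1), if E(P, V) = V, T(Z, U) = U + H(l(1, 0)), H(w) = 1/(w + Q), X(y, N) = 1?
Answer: 1632/97 ≈ 16.825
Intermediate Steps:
Q = 96 (Q = 56 - 8*(-5) = 56 + 40 = 96)
l(m, n) = 1
H(w) = 1/(96 + w) (H(w) = 1/(w + 96) = 1/(96 + w))
T(Z, U) = 1/97 + U (T(Z, U) = U + 1/(96 + 1) = U + 1/97 = 1/97 + U)
E(24, -17)*T(-24, -1) = -17*(1/97 - 1) = -17*(-96/97) = 1632/97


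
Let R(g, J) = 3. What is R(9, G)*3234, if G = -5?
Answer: 9702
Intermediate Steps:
R(9, G)*3234 = 3*3234 = 9702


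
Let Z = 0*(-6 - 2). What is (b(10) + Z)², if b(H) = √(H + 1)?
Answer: 11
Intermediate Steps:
b(H) = √(1 + H)
Z = 0 (Z = 0*(-8) = 0)
(b(10) + Z)² = (√(1 + 10) + 0)² = (√11 + 0)² = (√11)² = 11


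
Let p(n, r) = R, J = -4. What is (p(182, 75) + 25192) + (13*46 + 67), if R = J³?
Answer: 25793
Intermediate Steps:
R = -64 (R = (-4)³ = -64)
p(n, r) = -64
(p(182, 75) + 25192) + (13*46 + 67) = (-64 + 25192) + (13*46 + 67) = 25128 + (598 + 67) = 25128 + 665 = 25793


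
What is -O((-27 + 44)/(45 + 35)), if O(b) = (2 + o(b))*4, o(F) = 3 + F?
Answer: -417/20 ≈ -20.850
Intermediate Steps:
O(b) = 20 + 4*b (O(b) = (2 + (3 + b))*4 = (5 + b)*4 = 20 + 4*b)
-O((-27 + 44)/(45 + 35)) = -(20 + 4*((-27 + 44)/(45 + 35))) = -(20 + 4*(17/80)) = -(20 + 17/20) = -1*417/20 = -417/20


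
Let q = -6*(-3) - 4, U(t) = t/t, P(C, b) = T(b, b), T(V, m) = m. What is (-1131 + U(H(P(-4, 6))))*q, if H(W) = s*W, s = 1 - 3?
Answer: -15820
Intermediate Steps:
s = -2
P(C, b) = b
H(W) = -2*W
U(t) = 1
q = 14 (q = 18 - 4 = 14)
(-1131 + U(H(P(-4, 6))))*q = (-1131 + 1)*14 = -1130*14 = -15820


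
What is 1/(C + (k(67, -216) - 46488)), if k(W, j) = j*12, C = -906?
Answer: -1/49986 ≈ -2.0006e-5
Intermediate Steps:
k(W, j) = 12*j
1/(C + (k(67, -216) - 46488)) = 1/(-906 + (12*(-216) - 46488)) = 1/(-906 + (-2592 - 46488)) = 1/(-906 - 49080) = 1/(-49986) = -1/49986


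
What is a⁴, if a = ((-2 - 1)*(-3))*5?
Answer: 4100625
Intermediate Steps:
a = 45 (a = -3*(-3)*5 = 9*5 = 45)
a⁴ = 45⁴ = 4100625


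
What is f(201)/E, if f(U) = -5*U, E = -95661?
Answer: 335/31887 ≈ 0.010506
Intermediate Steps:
f(201)/E = -5*201/(-95661) = -1005*(-1/95661) = 335/31887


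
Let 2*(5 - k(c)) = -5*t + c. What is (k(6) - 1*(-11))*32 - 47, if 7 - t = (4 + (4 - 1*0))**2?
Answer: -4191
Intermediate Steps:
t = -57 (t = 7 - (4 + (4 - 1*0))**2 = 7 - (4 + (4 + 0))**2 = 7 - (4 + 4)**2 = 7 - 1*8**2 = 7 - 1*64 = 7 - 64 = -57)
k(c) = -275/2 - c/2 (k(c) = 5 - (-5*(-57) + c)/2 = 5 - (285 + c)/2 = 5 + (-285/2 - c/2) = -275/2 - c/2)
(k(6) - 1*(-11))*32 - 47 = ((-275/2 - 1/2*6) - 1*(-11))*32 - 47 = ((-275/2 - 3) + 11)*32 - 47 = (-281/2 + 11)*32 - 47 = -259/2*32 - 47 = -4144 - 47 = -4191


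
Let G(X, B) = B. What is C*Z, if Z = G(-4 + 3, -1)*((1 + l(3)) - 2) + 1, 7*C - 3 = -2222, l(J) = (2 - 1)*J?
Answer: 317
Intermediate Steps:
l(J) = J (l(J) = 1*J = J)
C = -317 (C = 3/7 + (1/7)*(-2222) = 3/7 - 2222/7 = -317)
Z = -1 (Z = -((1 + 3) - 2) + 1 = -(4 - 2) + 1 = -1*2 + 1 = -2 + 1 = -1)
C*Z = -317*(-1) = 317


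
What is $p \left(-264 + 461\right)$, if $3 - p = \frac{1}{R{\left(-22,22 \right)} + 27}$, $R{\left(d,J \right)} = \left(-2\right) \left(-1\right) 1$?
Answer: $\frac{16942}{29} \approx 584.21$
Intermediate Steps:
$R{\left(d,J \right)} = 2$ ($R{\left(d,J \right)} = 2 \cdot 1 = 2$)
$p = \frac{86}{29}$ ($p = 3 - \frac{1}{2 + 27} = 3 - \frac{1}{29} = \frac{86}{29} \approx 2.9655$)
$p \left(-264 + 461\right) = \frac{86 \left(-264 + 461\right)}{29} = \frac{86}{29} \cdot 197 = \frac{16942}{29}$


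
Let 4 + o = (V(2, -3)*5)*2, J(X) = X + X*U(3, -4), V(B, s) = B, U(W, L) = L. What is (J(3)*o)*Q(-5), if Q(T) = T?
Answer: 720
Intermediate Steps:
J(X) = -3*X (J(X) = X + X*(-4) = X - 4*X = -3*X)
o = 16 (o = -4 + (2*5)*2 = -4 + 10*2 = -4 + 20 = 16)
(J(3)*o)*Q(-5) = (-3*3*16)*(-5) = -9*16*(-5) = -144*(-5) = 720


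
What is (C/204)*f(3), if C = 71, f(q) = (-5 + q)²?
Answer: 71/51 ≈ 1.3922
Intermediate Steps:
(C/204)*f(3) = (71/204)*(-5 + 3)² = (71*(1/204))*(-2)² = (71/204)*4 = 71/51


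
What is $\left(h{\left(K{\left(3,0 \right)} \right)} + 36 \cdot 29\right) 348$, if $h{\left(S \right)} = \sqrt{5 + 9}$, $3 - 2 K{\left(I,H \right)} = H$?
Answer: $363312 + 348 \sqrt{14} \approx 3.6461 \cdot 10^{5}$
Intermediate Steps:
$K{\left(I,H \right)} = \frac{3}{2} - \frac{H}{2}$
$h{\left(S \right)} = \sqrt{14}$
$\left(h{\left(K{\left(3,0 \right)} \right)} + 36 \cdot 29\right) 348 = \left(\sqrt{14} + 36 \cdot 29\right) 348 = \left(\sqrt{14} + 1044\right) 348 = \left(1044 + \sqrt{14}\right) 348 = 363312 + 348 \sqrt{14}$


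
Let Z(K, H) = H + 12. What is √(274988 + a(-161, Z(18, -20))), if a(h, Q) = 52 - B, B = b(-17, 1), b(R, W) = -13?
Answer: √275053 ≈ 524.46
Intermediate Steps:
Z(K, H) = 12 + H
B = -13
a(h, Q) = 65 (a(h, Q) = 52 - 1*(-13) = 52 + 13 = 65)
√(274988 + a(-161, Z(18, -20))) = √(274988 + 65) = √275053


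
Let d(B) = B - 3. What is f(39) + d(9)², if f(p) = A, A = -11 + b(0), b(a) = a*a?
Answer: 25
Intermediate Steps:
b(a) = a²
d(B) = -3 + B
A = -11 (A = -11 + 0² = -11 + 0 = -11)
f(p) = -11
f(39) + d(9)² = -11 + (-3 + 9)² = -11 + 6² = -11 + 36 = 25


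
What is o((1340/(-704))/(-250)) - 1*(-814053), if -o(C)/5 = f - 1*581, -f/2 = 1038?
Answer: 827338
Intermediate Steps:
f = -2076 (f = -2*1038 = -2076)
o(C) = 13285 (o(C) = -5*(-2076 - 1*581) = -5*(-2076 - 581) = -5*(-2657) = 13285)
o((1340/(-704))/(-250)) - 1*(-814053) = 13285 - 1*(-814053) = 13285 + 814053 = 827338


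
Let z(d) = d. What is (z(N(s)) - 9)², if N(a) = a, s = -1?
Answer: 100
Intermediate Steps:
(z(N(s)) - 9)² = (-1 - 9)² = (-10)² = 100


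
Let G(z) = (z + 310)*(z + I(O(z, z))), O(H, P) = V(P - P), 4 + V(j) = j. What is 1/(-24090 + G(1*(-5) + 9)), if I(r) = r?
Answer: -1/24090 ≈ -4.1511e-5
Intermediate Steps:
V(j) = -4 + j
O(H, P) = -4 (O(H, P) = -4 + (P - P) = -4 + 0 = -4)
G(z) = (-4 + z)*(310 + z) (G(z) = (z + 310)*(z - 4) = (310 + z)*(-4 + z) = (-4 + z)*(310 + z))
1/(-24090 + G(1*(-5) + 9)) = 1/(-24090 + (-1240 + (1*(-5) + 9)² + 306*(1*(-5) + 9))) = 1/(-24090 + (-1240 + (-5 + 9)² + 306*(-5 + 9))) = 1/(-24090 + (-1240 + 4² + 306*4)) = 1/(-24090 + (-1240 + 16 + 1224)) = 1/(-24090 + 0) = 1/(-24090) = -1/24090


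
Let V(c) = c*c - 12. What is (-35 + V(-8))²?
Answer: 289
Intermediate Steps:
V(c) = -12 + c² (V(c) = c² - 12 = -12 + c²)
(-35 + V(-8))² = (-35 + (-12 + (-8)²))² = (-35 + (-12 + 64))² = (-35 + 52)² = 17² = 289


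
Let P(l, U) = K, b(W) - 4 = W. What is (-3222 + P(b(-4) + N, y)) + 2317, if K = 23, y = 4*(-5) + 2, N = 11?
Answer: -882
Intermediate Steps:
b(W) = 4 + W
y = -18 (y = -20 + 2 = -18)
P(l, U) = 23
(-3222 + P(b(-4) + N, y)) + 2317 = (-3222 + 23) + 2317 = -3199 + 2317 = -882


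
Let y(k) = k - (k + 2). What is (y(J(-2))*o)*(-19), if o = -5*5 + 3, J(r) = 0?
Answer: -836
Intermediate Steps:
o = -22 (o = -25 + 3 = -22)
y(k) = -2 (y(k) = k - (2 + k) = k + (-2 - k) = -2)
(y(J(-2))*o)*(-19) = -2*(-22)*(-19) = 44*(-19) = -836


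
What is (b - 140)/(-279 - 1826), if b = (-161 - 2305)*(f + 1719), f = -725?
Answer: 2451344/2105 ≈ 1164.5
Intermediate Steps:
b = -2451204 (b = (-161 - 2305)*(-725 + 1719) = -2466*994 = -2451204)
(b - 140)/(-279 - 1826) = (-2451204 - 140)/(-279 - 1826) = -2451344/(-2105) = -2451344*(-1/2105) = 2451344/2105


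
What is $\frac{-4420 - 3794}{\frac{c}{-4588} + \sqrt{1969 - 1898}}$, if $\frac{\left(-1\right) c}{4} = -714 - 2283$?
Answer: $- \frac{10312677}{30835} - \frac{3946827 \sqrt{71}}{30835} \approx -1413.0$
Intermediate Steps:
$c = 11988$ ($c = - 4 \left(-714 - 2283\right) = \left(-4\right) \left(-2997\right) = 11988$)
$\frac{-4420 - 3794}{\frac{c}{-4588} + \sqrt{1969 - 1898}} = \frac{-4420 - 3794}{\frac{11988}{-4588} + \sqrt{1969 - 1898}} = - \frac{8214}{11988 \left(- \frac{1}{4588}\right) + \sqrt{71}} = - \frac{8214}{- \frac{81}{31} + \sqrt{71}}$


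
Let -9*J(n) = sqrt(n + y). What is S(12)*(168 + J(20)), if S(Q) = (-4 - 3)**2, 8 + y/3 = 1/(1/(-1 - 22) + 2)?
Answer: 8232 - 49*I*sqrt(555)/135 ≈ 8232.0 - 8.5508*I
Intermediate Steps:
y = -337/15 (y = -24 + 3/(1/(-1 - 22) + 2) = -24 + 3/(1/(-23) + 2) = -24 + 3/(-1/23 + 2) = -24 + 3/(45/23) = -24 + 3*(23/45) = -24 + 23/15 = -337/15 ≈ -22.467)
J(n) = -sqrt(-337/15 + n)/9 (J(n) = -sqrt(n - 337/15)/9 = -sqrt(-337/15 + n)/9)
S(Q) = 49 (S(Q) = (-7)**2 = 49)
S(12)*(168 + J(20)) = 49*(168 - sqrt(-5055 + 225*20)/135) = 49*(168 - sqrt(-5055 + 4500)/135) = 49*(168 - I*sqrt(555)/135) = 8232 - 49*I*sqrt(555)/135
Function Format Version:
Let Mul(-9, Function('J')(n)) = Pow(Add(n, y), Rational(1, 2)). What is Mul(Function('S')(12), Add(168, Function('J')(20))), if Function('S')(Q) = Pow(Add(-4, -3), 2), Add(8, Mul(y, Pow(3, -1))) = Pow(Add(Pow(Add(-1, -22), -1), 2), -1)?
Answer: Add(8232, Mul(Rational(-49, 135), I, Pow(555, Rational(1, 2)))) ≈ Add(8232.0, Mul(-8.5508, I))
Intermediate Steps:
y = Rational(-337, 15) (y = Add(-24, Mul(3, Pow(Add(Pow(Add(-1, -22), -1), 2), -1))) = Add(-24, Mul(3, Pow(Add(Pow(-23, -1), 2), -1))) = Add(-24, Mul(3, Pow(Add(Rational(-1, 23), 2), -1))) = Add(-24, Mul(3, Pow(Rational(45, 23), -1))) = Add(-24, Mul(3, Rational(23, 45))) = Add(-24, Rational(23, 15)) = Rational(-337, 15) ≈ -22.467)
Function('J')(n) = Mul(Rational(-1, 9), Pow(Add(Rational(-337, 15), n), Rational(1, 2))) (Function('J')(n) = Mul(Rational(-1, 9), Pow(Add(n, Rational(-337, 15)), Rational(1, 2))) = Mul(Rational(-1, 9), Pow(Add(Rational(-337, 15), n), Rational(1, 2))))
Function('S')(Q) = 49 (Function('S')(Q) = Pow(-7, 2) = 49)
Mul(Function('S')(12), Add(168, Function('J')(20))) = Mul(49, Add(168, Mul(Rational(-1, 135), Pow(Add(-5055, Mul(225, 20)), Rational(1, 2))))) = Mul(49, Add(168, Mul(Rational(-1, 135), Pow(Add(-5055, 4500), Rational(1, 2))))) = Mul(49, Add(168, Mul(Rational(-1, 135), Pow(-555, Rational(1, 2))))) = Mul(49, Add(168, Mul(Rational(-1, 135), Mul(I, Pow(555, Rational(1, 2)))))) = Mul(49, Add(168, Mul(Rational(-1, 135), I, Pow(555, Rational(1, 2))))) = Add(8232, Mul(Rational(-49, 135), I, Pow(555, Rational(1, 2))))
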